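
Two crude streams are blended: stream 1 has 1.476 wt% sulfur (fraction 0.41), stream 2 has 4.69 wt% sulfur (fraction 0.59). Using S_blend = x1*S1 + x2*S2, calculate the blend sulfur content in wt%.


Linear sulfur blending: S_blend = x1*S1 + x2*S2
Contribution 1: 0.41 * 1.476 = 0.60516 wt%
Contribution 2: 0.59 * 4.69 = 2.7671 wt%
S_blend = 0.60516 + 2.7671 = 3.37226

3.37226 wt%


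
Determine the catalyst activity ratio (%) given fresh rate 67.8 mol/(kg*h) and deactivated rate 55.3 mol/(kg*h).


Activity (%) = (rate_used / rate_fresh) * 100
rate_used = 55.3, rate_fresh = 67.8
= (55.3 / 67.8) * 100
= 0.8156 * 100 = 81.56

81.56 %


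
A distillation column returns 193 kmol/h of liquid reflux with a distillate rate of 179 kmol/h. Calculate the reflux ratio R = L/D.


Reflux ratio definition: R = L / D (liquid returned / distillate withdrawn)
L = 193 kmol/h, D = 179 kmol/h
R = 193 / 179 = 1.078

1.078


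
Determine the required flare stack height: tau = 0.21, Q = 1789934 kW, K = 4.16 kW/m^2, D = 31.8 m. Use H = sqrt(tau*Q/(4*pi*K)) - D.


tau*Q/(4*pi*K) = 0.21 * 1789934 / (4 * pi * 4.16) = 7190.4
sqrt(7190.4) = 84.7962
H = 84.7962 - 31.8 = 53.00

53.00 m


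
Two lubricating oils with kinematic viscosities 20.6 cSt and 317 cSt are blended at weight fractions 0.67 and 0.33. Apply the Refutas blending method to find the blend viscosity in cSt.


Refutas method: VBN_i = 14.534*ln(ln(visc_i + 0.8)) + 10.975, blended linearly by mass fraction; since VBN is linear in VBI_i = ln(ln(visc_i + 0.8)) and the fractions sum to 1, blend VBI directly: visc = exp(exp(VBI_blend)) - 0.8
VBI_1 = ln(ln(20.6 + 0.8)) = 1.11952
VBI_2 = ln(ln(317 + 0.8)) = 1.75118
VBI_blend = 0.67 * 1.11952 + 0.33 * 1.75118 = 1.32797
visc_blend = exp(exp(1.32797)) - 0.8 = 42.73

42.73 cSt


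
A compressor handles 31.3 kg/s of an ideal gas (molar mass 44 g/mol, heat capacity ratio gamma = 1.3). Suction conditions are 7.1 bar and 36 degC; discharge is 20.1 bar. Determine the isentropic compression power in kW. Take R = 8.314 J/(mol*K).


Isentropic work: W = m*(gamma/(gamma-1))*(R*T1/MW)*((P2/P1)^((gamma-1)/gamma) - 1)
T1 = 36 + 273.15 = 309.15 K
Pressure ratio = 20.1 / 7.1 = 2.83099
Exponent = (1.3 - 1)/1.3 = 0.230769
(P2/P1)^exp - 1 = 2.83099^0.230769 - 1 = 0.271433
W = 31.3 * 1.3 / 0.3 * 8.314 * 309.15 / 44 * 0.271433 = 2151

2151 kW


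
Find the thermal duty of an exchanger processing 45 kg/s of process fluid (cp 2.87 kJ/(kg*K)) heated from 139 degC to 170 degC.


Q = m_dot * cp * delta_T
delta_T = 170 - 139 = 31 K
Q = 45 * 2.87 * 31
= 129.15 * 31
= 4003.65 kW

4003.65 kW


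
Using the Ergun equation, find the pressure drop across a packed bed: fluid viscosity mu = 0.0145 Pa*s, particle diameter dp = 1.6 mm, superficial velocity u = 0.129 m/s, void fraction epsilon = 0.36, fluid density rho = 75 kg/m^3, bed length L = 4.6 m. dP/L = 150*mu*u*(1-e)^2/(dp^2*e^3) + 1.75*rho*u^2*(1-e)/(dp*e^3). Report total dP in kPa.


dp = 1.6 mm = 0.0016 m
Viscous term = 150*0.0145*0.129*(1-0.36)^2 / (0.0016^2*0.36^3) = 962191
Inertial term = 1.75*75*0.129^2*(1-0.36) / (0.0016*0.36^3) = 18725.4
dP/L = 962191 + 18725.4 = 980916 Pa/m
dP = 980916 * 4.6 / 1000 = 4512 kPa

4512 kPa


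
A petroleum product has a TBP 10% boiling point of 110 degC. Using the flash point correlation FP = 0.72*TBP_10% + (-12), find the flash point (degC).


FP = 0.72 * 110 + (-12) = 67.2

67.2 degC


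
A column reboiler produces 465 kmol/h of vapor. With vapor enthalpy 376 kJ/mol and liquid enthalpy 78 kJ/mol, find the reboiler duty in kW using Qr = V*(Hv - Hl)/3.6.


Qr = 465 * (376 - 78) / 3.6 = 465 * 298 / 3.6 = 38490

38490 kW


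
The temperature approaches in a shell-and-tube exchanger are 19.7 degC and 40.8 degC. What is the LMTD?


LMTD = (dT1 - dT2) / ln(dT1/dT2)
= (19.7 - 40.8) / ln(19.7 / 40.8) = -21.1 / -0.728063 = 28.98

28.98 degC


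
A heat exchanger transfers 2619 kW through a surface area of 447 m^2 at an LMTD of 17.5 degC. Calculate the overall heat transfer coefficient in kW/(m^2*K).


From Q = U*A*LMTD, U = Q / (A * LMTD)
U = 2619 / (447 * 17.5) = 2619 / 7822.5 = 0.3348

0.3348 kW/(m^2*K)


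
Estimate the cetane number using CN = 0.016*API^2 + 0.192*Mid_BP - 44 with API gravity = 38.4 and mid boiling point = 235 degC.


CN = 0.016 * 38.4^2 + 0.192 * 235 - 44
CN = 23.59296 + 45.12 - 44 = 24.71296

24.71296


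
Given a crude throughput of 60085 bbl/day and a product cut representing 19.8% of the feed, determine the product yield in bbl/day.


Crude throughput = 60085 bbl/day
Fraction yield = 19.8%
yield = throughput * fraction / 100
yield = 60085 * 19.8 / 100 = 11896.83

11896.83 bbl/day


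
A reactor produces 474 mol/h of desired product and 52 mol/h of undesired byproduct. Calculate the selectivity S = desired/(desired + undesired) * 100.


Selectivity = desired / (desired + undesired) * 100
Total products = 474 + 52 = 526 mol/h
S = 474 / 526 * 100
= 0.9011 * 100
= 90.11 %

90.11 %


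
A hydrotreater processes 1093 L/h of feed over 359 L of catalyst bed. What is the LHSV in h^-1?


LHSV = volumetric feed rate / catalyst volume
= 1093 L/h / 359 L
= 3.045 h^-1

3.045 h^-1


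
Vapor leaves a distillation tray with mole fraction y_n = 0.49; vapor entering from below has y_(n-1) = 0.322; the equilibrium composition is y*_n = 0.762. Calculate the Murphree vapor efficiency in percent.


Murphree vapor efficiency: EMV = (y_n - y_(n-1)) / (y*_n - y_(n-1)) * 100
EMV = (0.49 - 0.322) / (0.762 - 0.322) * 100 = 0.168 / 0.44 * 100 = 38.18

38.18 %


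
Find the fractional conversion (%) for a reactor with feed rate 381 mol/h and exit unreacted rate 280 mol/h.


X = (F_in - F_out) / F_in * 100
Moles reacted = 381 - 280 = 101
X = 101 / 381 * 100
= 0.2651 * 100
= 26.51 %

26.51 %


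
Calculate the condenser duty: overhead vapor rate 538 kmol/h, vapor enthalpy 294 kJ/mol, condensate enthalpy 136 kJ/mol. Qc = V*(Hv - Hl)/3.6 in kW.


Qc = 538 * (294 - 136) / 3.6 = 538 * 158 / 3.6 = 23610

23610 kW


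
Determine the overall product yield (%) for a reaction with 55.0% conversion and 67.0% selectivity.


Overall yield = conversion (%) * selectivity (%) / 100
Conversion = 55.0%, Selectivity = 67.0%
Y = 55.0 * 67.0 / 100
= 36.85 %

36.85 %


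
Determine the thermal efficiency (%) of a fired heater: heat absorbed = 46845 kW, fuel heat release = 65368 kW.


Furnace efficiency = Q_absorbed / Q_fuel * 100
= 46845 / 65368 * 100 = 71.66

71.66 %


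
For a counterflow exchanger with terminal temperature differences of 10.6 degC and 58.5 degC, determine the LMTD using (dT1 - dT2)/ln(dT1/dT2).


LMTD = (dT1 - dT2) / ln(dT1/dT2)
= (10.6 - 58.5) / ln(10.6 / 58.5) = -47.9 / -1.70817 = 28.04

28.04 degC


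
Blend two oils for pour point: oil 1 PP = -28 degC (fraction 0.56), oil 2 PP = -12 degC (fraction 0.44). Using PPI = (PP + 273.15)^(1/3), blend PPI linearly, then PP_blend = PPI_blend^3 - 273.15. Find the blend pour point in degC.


PPI_1 = (-28 + 273.15)^(1/3) = 6.258601
PPI_2 = (-12 + 273.15)^(1/3) = 6.391901
PPI_blend = 0.56 * 6.258601 + 0.44 * 6.391901 = 6.317253
PP_blend = 6.317253^3 - 273.15 = 252.1069 - 273.15 = -21.04

-21.04 degC


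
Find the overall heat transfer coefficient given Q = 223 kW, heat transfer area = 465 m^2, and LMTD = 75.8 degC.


From Q = U*A*LMTD, U = Q / (A * LMTD)
U = 223 / (465 * 75.8) = 223 / 35247 = 0.006327

0.006327 kW/(m^2*K)


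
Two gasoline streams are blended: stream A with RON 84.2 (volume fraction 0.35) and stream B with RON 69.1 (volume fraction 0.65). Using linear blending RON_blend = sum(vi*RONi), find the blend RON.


Linear blending: RON_blend = sum(vi * RONi)
Contribution 1: 0.35 * 84.2 = 29.47
Contribution 2: 0.65 * 69.1 = 44.915
RON_blend = 29.47 + 44.915 = 74.385

74.385


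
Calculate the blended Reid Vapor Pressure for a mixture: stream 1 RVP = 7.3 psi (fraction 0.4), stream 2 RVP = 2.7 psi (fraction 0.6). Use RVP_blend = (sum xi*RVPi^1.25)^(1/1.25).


Chevron index: RVP_blend = (sum xi*RVPi^1.25)^(1/1.25)
RVP^1.25 terms: 0.4 * 7.3^1.25 + 0.6 * 2.7^1.25 = 6.87631
RVP_blend = 6.87631^(1/1.25) = 4.676

4.676 psi


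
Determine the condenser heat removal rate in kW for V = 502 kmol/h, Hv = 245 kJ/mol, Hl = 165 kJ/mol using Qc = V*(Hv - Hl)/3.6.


Qc = 502 * (245 - 165) / 3.6 = 502 * 80 / 3.6 = 11160

11160 kW


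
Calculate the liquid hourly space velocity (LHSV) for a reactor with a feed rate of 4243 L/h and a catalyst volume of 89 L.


LHSV = volumetric feed rate / catalyst volume
= 4243 L/h / 89 L
= 47.67 h^-1

47.67 h^-1


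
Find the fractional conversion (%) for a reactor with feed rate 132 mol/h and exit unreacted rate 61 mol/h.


X = (F_in - F_out) / F_in * 100
Moles reacted = 132 - 61 = 71
X = 71 / 132 * 100
= 0.5379 * 100
= 53.79 %

53.79 %


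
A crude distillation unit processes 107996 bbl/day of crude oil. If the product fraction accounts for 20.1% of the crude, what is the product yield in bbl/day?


Crude throughput = 107996 bbl/day
Fraction yield = 20.1%
yield = throughput * fraction / 100
yield = 107996 * 20.1 / 100 = 21707.196

21707.196 bbl/day


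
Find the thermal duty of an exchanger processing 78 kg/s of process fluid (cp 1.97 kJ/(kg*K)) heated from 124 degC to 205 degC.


Q = m_dot * cp * delta_T
delta_T = 205 - 124 = 81 K
Q = 78 * 1.97 * 81
= 153.66 * 81
= 12446.46 kW

12446.46 kW


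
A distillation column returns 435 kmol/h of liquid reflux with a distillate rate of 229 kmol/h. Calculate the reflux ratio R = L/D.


Reflux ratio definition: R = L / D (liquid returned / distillate withdrawn)
L = 435 kmol/h, D = 229 kmol/h
R = 435 / 229 = 1.900

1.900


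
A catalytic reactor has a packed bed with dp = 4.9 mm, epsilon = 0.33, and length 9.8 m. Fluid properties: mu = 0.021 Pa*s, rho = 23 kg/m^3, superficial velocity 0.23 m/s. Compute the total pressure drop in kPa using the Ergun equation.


dp = 4.9 mm = 0.0049 m
Viscous term = 150*0.021*0.23*(1-0.33)^2 / (0.0049^2*0.33^3) = 376924
Inertial term = 1.75*23*0.23^2*(1-0.33) / (0.0049*0.33^3) = 8101.37
dP/L = 376924 + 8101.37 = 385025 Pa/m
dP = 385025 * 9.8 / 1000 = 3773 kPa

3773 kPa


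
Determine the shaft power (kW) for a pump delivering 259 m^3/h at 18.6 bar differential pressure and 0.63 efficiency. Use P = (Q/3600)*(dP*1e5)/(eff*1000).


Q = 259 / 3600 = 0.0719444 m^3/s
P = 0.0719444 * (18.6 * 1e5) / 0.63 / 1000 = 212.4

212.4 kW


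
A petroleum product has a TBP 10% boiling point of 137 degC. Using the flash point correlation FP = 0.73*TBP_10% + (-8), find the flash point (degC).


FP = 0.73 * 137 + (-8) = 92.01

92.01 degC


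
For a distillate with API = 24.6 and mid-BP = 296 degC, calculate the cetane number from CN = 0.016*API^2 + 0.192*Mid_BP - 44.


CN = 0.016 * 24.6^2 + 0.192 * 296 - 44
CN = 9.68256 + 56.832 - 44 = 22.51456

22.51456


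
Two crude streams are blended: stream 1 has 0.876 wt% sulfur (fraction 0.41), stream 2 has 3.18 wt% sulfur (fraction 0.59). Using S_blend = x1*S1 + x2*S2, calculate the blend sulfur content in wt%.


Linear sulfur blending: S_blend = x1*S1 + x2*S2
Contribution 1: 0.41 * 0.876 = 0.35916 wt%
Contribution 2: 0.59 * 3.18 = 1.8762 wt%
S_blend = 0.35916 + 1.8762 = 2.23536

2.23536 wt%


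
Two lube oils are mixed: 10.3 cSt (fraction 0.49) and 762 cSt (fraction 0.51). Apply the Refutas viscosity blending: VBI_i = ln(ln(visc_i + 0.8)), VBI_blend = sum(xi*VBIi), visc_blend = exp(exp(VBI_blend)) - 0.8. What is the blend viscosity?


Refutas method: VBN_i = 14.534*ln(ln(visc_i + 0.8)) + 10.975, blended linearly by mass fraction; since VBN is linear in VBI_i = ln(ln(visc_i + 0.8)) and the fractions sum to 1, blend VBI directly: visc = exp(exp(VBI_blend)) - 0.8
VBI_1 = ln(ln(10.3 + 0.8)) = 0.878358
VBI_2 = ln(ln(762 + 0.8)) = 1.89266
VBI_blend = 0.49 * 0.878358 + 0.51 * 1.89266 = 1.39565
visc_blend = exp(exp(1.39565)) - 0.8 = 55.89

55.89 cSt


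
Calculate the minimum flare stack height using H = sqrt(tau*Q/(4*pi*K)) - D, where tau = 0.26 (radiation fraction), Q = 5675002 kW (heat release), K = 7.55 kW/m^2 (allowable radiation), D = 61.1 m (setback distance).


tau*Q/(4*pi*K) = 0.26 * 5675002 / (4 * pi * 7.55) = 15551.9
sqrt(15551.9) = 124.707
H = 124.707 - 61.1 = 63.61

63.61 m


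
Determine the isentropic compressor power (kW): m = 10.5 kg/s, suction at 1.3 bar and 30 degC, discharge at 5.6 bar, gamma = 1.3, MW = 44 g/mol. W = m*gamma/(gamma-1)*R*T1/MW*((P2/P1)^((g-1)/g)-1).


Isentropic work: W = m*(gamma/(gamma-1))*(R*T1/MW)*((P2/P1)^((gamma-1)/gamma) - 1)
T1 = 30 + 273.15 = 303.15 K
Pressure ratio = 5.6 / 1.3 = 4.30769
Exponent = (1.3 - 1)/1.3 = 0.230769
(P2/P1)^exp - 1 = 4.30769^0.230769 - 1 = 0.400761
W = 10.5 * 1.3 / 0.3 * 8.314 * 303.15 / 44 * 0.400761 = 1045

1045 kW


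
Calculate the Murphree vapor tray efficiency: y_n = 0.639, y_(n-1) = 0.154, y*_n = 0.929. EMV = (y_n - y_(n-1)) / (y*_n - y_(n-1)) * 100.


Murphree vapor efficiency: EMV = (y_n - y_(n-1)) / (y*_n - y_(n-1)) * 100
EMV = (0.639 - 0.154) / (0.929 - 0.154) * 100 = 0.485 / 0.775 * 100 = 62.58

62.58 %


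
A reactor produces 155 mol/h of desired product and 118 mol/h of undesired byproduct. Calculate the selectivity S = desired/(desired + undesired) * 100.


Selectivity = desired / (desired + undesired) * 100
Total products = 155 + 118 = 273 mol/h
S = 155 / 273 * 100
= 0.5678 * 100
= 56.78 %

56.78 %


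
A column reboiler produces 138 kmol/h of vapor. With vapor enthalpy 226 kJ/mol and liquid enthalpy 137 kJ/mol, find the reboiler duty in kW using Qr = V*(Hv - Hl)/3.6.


Qr = 138 * (226 - 137) / 3.6 = 138 * 89 / 3.6 = 3412

3412 kW


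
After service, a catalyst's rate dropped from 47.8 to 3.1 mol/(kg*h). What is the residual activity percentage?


Activity (%) = (rate_used / rate_fresh) * 100
rate_used = 3.1, rate_fresh = 47.8
= (3.1 / 47.8) * 100
= 0.06485 * 100 = 6.485

6.485 %


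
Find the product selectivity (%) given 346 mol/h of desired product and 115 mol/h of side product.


Selectivity = desired / (desired + undesired) * 100
Total products = 346 + 115 = 461 mol/h
S = 346 / 461 * 100
= 0.7505 * 100
= 75.05 %

75.05 %


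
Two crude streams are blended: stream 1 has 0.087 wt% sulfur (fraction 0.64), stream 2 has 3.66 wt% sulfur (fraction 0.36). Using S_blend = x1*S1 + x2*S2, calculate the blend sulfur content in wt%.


Linear sulfur blending: S_blend = x1*S1 + x2*S2
Contribution 1: 0.64 * 0.087 = 0.05568 wt%
Contribution 2: 0.36 * 3.66 = 1.3176 wt%
S_blend = 0.05568 + 1.3176 = 1.37328

1.37328 wt%


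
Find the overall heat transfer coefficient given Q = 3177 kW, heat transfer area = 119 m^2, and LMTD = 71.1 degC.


From Q = U*A*LMTD, U = Q / (A * LMTD)
U = 3177 / (119 * 71.1) = 3177 / 8460.9 = 0.3755

0.3755 kW/(m^2*K)


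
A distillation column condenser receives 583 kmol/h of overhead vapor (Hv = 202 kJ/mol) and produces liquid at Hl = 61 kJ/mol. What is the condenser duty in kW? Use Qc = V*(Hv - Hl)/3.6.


Qc = 583 * (202 - 61) / 3.6 = 583 * 141 / 3.6 = 22830

22830 kW


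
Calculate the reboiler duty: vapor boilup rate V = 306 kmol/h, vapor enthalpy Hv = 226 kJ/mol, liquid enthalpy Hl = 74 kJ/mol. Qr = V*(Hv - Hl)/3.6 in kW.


Qr = 306 * (226 - 74) / 3.6 = 306 * 152 / 3.6 = 12920

12920 kW


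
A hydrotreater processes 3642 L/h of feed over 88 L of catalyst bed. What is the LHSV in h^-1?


LHSV = volumetric feed rate / catalyst volume
= 3642 L/h / 88 L
= 41.39 h^-1

41.39 h^-1


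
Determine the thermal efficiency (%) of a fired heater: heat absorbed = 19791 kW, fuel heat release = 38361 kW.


Furnace efficiency = Q_absorbed / Q_fuel * 100
= 19791 / 38361 * 100 = 51.59

51.59 %


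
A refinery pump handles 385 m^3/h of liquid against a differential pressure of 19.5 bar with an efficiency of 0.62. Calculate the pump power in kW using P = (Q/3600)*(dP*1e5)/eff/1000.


Q = 385 / 3600 = 0.106944 m^3/s
P = 0.106944 * (19.5 * 1e5) / 0.62 / 1000 = 336.4

336.4 kW


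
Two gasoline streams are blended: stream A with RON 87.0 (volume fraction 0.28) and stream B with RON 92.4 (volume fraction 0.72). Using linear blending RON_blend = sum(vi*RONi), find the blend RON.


Linear blending: RON_blend = sum(vi * RONi)
Contribution 1: 0.28 * 87.0 = 24.36
Contribution 2: 0.72 * 92.4 = 66.528
RON_blend = 24.36 + 66.528 = 90.888

90.888


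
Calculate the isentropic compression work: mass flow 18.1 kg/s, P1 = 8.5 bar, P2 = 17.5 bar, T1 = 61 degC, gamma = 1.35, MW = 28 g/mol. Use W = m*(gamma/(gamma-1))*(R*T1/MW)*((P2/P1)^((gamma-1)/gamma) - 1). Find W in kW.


Isentropic work: W = m*(gamma/(gamma-1))*(R*T1/MW)*((P2/P1)^((gamma-1)/gamma) - 1)
T1 = 61 + 273.15 = 334.15 K
Pressure ratio = 17.5 / 8.5 = 2.05882
Exponent = (1.35 - 1)/1.35 = 0.259259
(P2/P1)^exp - 1 = 2.05882^0.259259 - 1 = 0.205892
W = 18.1 * 1.35 / 0.35 * 8.314 * 334.15 / 28 * 0.205892 = 1426

1426 kW


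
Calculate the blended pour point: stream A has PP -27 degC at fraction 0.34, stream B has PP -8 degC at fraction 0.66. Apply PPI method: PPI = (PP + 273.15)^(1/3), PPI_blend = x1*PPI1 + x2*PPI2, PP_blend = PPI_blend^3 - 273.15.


PPI_1 = (-27 + 273.15)^(1/3) = 6.2671
PPI_2 = (-8 + 273.15)^(1/3) = 6.42437
PPI_blend = 0.34 * 6.2671 + 0.66 * 6.42437 = 6.370898
PP_blend = 6.370898^3 - 273.15 = 258.5842 - 273.15 = -14.57

-14.57 degC


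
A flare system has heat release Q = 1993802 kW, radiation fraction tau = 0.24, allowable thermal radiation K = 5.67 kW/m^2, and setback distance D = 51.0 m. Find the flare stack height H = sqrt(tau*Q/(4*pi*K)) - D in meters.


tau*Q/(4*pi*K) = 0.24 * 1993802 / (4 * pi * 5.67) = 6715.84
sqrt(6715.84) = 81.9502
H = 81.9502 - 51.0 = 30.95

30.95 m


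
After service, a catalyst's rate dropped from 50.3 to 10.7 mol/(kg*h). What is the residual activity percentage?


Activity (%) = (rate_used / rate_fresh) * 100
rate_used = 10.7, rate_fresh = 50.3
= (10.7 / 50.3) * 100
= 0.2127 * 100 = 21.27

21.27 %


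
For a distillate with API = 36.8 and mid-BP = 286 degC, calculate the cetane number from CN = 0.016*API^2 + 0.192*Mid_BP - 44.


CN = 0.016 * 36.8^2 + 0.192 * 286 - 44
CN = 21.66784 + 54.912 - 44 = 32.57984

32.57984


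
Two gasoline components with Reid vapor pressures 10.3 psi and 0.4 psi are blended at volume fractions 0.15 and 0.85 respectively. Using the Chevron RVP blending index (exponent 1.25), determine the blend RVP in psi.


Chevron index: RVP_blend = (sum xi*RVPi^1.25)^(1/1.25)
RVP^1.25 terms: 0.15 * 10.3^1.25 + 0.85 * 0.4^1.25 = 3.03821
RVP_blend = 3.03821^(1/1.25) = 2.433

2.433 psi


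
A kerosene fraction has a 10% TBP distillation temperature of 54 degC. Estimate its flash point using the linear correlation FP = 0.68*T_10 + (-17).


FP = 0.68 * 54 + (-17) = 19.72

19.72 degC


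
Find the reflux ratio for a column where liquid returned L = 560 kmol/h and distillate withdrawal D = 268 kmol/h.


Reflux ratio definition: R = L / D (liquid returned / distillate withdrawn)
L = 560 kmol/h, D = 268 kmol/h
R = 560 / 268 = 2.090

2.090


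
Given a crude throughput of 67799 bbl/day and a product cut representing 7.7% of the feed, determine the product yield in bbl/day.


Crude throughput = 67799 bbl/day
Fraction yield = 7.7%
yield = throughput * fraction / 100
yield = 67799 * 7.7 / 100 = 5220.523

5220.523 bbl/day


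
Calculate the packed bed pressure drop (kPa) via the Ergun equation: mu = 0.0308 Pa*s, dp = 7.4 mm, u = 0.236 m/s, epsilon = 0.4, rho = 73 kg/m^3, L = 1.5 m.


dp = 7.4 mm = 0.0074 m
Viscous term = 150*0.0308*0.236*(1-0.4)^2 / (0.0074^2*0.4^3) = 111999
Inertial term = 1.75*73*0.236^2*(1-0.4) / (0.0074*0.4^3) = 9014.14
dP/L = 111999 + 9014.14 = 121013 Pa/m
dP = 121013 * 1.5 / 1000 = 181.5 kPa

181.5 kPa


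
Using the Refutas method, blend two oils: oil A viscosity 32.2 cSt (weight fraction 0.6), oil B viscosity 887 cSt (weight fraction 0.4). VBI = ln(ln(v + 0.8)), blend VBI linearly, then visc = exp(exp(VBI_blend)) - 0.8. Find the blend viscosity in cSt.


Refutas method: VBN_i = 14.534*ln(ln(visc_i + 0.8)) + 10.975, blended linearly by mass fraction; since VBN is linear in VBI_i = ln(ln(visc_i + 0.8)) and the fractions sum to 1, blend VBI directly: visc = exp(exp(VBI_blend)) - 0.8
VBI_1 = ln(ln(32.2 + 0.8)) = 1.25176
VBI_2 = ln(ln(887 + 0.8)) = 1.91527
VBI_blend = 0.6 * 1.25176 + 0.4 * 1.91527 = 1.51716
visc_blend = exp(exp(1.51716)) - 0.8 = 94.71

94.71 cSt


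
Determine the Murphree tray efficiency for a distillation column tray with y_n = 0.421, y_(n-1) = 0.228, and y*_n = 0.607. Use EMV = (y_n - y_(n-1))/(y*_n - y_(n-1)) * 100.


Murphree vapor efficiency: EMV = (y_n - y_(n-1)) / (y*_n - y_(n-1)) * 100
EMV = (0.421 - 0.228) / (0.607 - 0.228) * 100 = 0.193 / 0.379 * 100 = 50.92

50.92 %


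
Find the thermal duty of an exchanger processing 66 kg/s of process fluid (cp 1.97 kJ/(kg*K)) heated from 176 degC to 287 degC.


Q = m_dot * cp * delta_T
delta_T = 287 - 176 = 111 K
Q = 66 * 1.97 * 111
= 130.02 * 111
= 14432.22 kW

14432.22 kW


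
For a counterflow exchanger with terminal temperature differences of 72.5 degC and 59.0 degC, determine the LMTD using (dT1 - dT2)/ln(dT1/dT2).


LMTD = (dT1 - dT2) / ln(dT1/dT2)
= (72.5 - 59.0) / ln(72.5 / 59.0) = 13.5 / 0.206049 = 65.52

65.52 degC


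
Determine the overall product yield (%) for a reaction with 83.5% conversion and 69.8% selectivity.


Overall yield = conversion (%) * selectivity (%) / 100
Conversion = 83.5%, Selectivity = 69.8%
Y = 83.5 * 69.8 / 100
= 58.283 %

58.283 %


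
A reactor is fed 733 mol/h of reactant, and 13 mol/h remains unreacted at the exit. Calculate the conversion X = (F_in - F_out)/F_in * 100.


X = (F_in - F_out) / F_in * 100
Moles reacted = 733 - 13 = 720
X = 720 / 733 * 100
= 0.9823 * 100
= 98.23 %

98.23 %


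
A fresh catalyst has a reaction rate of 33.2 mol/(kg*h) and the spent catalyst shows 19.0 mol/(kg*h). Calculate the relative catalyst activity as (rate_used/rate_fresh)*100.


Activity (%) = (rate_used / rate_fresh) * 100
rate_used = 19.0, rate_fresh = 33.2
= (19.0 / 33.2) * 100
= 0.5723 * 100 = 57.23

57.23 %


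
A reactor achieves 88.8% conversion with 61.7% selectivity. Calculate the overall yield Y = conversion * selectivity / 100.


Overall yield = conversion (%) * selectivity (%) / 100
Conversion = 88.8%, Selectivity = 61.7%
Y = 88.8 * 61.7 / 100
= 54.7896 %

54.7896 %


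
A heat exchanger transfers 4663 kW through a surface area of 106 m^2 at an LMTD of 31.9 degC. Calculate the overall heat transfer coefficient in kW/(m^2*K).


From Q = U*A*LMTD, U = Q / (A * LMTD)
U = 4663 / (106 * 31.9) = 4663 / 3381.4 = 1.379

1.379 kW/(m^2*K)


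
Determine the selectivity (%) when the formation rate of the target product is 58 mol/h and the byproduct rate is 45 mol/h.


Selectivity = desired / (desired + undesired) * 100
Total products = 58 + 45 = 103 mol/h
S = 58 / 103 * 100
= 0.5631 * 100
= 56.31 %

56.31 %


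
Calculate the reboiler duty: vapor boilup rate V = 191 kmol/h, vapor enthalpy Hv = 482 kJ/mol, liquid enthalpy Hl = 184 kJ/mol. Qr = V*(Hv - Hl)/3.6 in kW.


Qr = 191 * (482 - 184) / 3.6 = 191 * 298 / 3.6 = 15810

15810 kW


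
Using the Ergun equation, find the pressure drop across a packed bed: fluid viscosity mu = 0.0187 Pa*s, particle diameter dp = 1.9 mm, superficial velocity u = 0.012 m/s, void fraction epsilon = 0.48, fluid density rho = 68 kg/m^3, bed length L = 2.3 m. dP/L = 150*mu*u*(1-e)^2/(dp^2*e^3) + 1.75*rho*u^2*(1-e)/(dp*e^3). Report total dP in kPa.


dp = 1.9 mm = 0.0019 m
Viscous term = 150*0.0187*0.012*(1-0.48)^2 / (0.0019^2*0.48^3) = 22797.6
Inertial term = 1.75*68*0.012^2*(1-0.48) / (0.0019*0.48^3) = 42.4068
dP/L = 22797.6 + 42.4068 = 22840 Pa/m
dP = 22840 * 2.3 / 1000 = 52.53 kPa

52.53 kPa


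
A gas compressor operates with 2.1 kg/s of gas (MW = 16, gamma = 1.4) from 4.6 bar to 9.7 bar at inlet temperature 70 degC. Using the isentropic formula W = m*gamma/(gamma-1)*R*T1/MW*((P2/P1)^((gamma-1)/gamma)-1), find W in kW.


Isentropic work: W = m*(gamma/(gamma-1))*(R*T1/MW)*((P2/P1)^((gamma-1)/gamma) - 1)
T1 = 70 + 273.15 = 343.15 K
Pressure ratio = 9.7 / 4.6 = 2.1087
Exponent = (1.4 - 1)/1.4 = 0.285714
(P2/P1)^exp - 1 = 2.1087^0.285714 - 1 = 0.237587
W = 2.1 * 1.4 / 0.4 * 8.314 * 343.15 / 16 * 0.237587 = 311.4

311.4 kW


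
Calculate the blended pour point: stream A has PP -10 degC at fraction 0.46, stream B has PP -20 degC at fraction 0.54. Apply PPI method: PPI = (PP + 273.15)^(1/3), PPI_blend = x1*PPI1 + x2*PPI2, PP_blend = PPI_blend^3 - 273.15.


PPI_1 = (-10 + 273.15)^(1/3) = 6.408176
PPI_2 = (-20 + 273.15)^(1/3) = 6.325953
PPI_blend = 0.46 * 6.408176 + 0.54 * 6.325953 = 6.363776
PP_blend = 6.363776^3 - 273.15 = 257.7179 - 273.15 = -15.43

-15.43 degC


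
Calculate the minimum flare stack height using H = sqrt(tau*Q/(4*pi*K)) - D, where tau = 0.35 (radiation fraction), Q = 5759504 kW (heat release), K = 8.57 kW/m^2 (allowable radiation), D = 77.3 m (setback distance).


tau*Q/(4*pi*K) = 0.35 * 5759504 / (4 * pi * 8.57) = 18718.1
sqrt(18718.1) = 136.814
H = 136.814 - 77.3 = 59.51

59.51 m


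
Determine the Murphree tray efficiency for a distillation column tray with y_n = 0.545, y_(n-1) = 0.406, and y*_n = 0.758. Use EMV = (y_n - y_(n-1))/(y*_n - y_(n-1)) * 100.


Murphree vapor efficiency: EMV = (y_n - y_(n-1)) / (y*_n - y_(n-1)) * 100
EMV = (0.545 - 0.406) / (0.758 - 0.406) * 100 = 0.139 / 0.352 * 100 = 39.49

39.49 %


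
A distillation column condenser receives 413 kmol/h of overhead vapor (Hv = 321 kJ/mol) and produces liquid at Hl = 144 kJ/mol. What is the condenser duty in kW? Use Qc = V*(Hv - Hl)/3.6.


Qc = 413 * (321 - 144) / 3.6 = 413 * 177 / 3.6 = 20310

20310 kW


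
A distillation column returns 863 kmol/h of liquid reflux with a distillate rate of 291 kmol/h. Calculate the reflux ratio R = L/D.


Reflux ratio definition: R = L / D (liquid returned / distillate withdrawn)
L = 863 kmol/h, D = 291 kmol/h
R = 863 / 291 = 2.966

2.966


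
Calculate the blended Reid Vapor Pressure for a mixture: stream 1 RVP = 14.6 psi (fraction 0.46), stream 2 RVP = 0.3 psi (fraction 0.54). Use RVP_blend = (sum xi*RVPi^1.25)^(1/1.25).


Chevron index: RVP_blend = (sum xi*RVPi^1.25)^(1/1.25)
RVP^1.25 terms: 0.46 * 14.6^1.25 + 0.54 * 0.3^1.25 = 13.2479
RVP_blend = 13.2479^(1/1.25) = 7.902

7.902 psi


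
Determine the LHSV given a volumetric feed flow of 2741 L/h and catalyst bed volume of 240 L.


LHSV = volumetric feed rate / catalyst volume
= 2741 L/h / 240 L
= 11.42 h^-1

11.42 h^-1


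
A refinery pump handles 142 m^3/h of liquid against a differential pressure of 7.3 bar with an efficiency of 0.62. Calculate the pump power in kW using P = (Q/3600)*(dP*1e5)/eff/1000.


Q = 142 / 3600 = 0.0394444 m^3/s
P = 0.0394444 * (7.3 * 1e5) / 0.62 / 1000 = 46.44

46.44 kW


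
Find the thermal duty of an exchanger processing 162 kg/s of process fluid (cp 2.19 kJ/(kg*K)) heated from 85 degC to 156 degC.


Q = m_dot * cp * delta_T
delta_T = 156 - 85 = 71 K
Q = 162 * 2.19 * 71
= 354.78 * 71
= 25189.38 kW

25189.38 kW


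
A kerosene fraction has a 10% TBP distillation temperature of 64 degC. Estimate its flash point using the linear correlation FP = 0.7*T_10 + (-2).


FP = 0.7 * 64 + (-2) = 42.8

42.8 degC


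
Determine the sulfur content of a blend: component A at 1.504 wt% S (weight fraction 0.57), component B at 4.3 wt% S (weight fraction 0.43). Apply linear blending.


Linear sulfur blending: S_blend = x1*S1 + x2*S2
Contribution 1: 0.57 * 1.504 = 0.85728 wt%
Contribution 2: 0.43 * 4.3 = 1.849 wt%
S_blend = 0.85728 + 1.849 = 2.70628

2.70628 wt%


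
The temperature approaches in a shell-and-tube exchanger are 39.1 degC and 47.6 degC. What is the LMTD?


LMTD = (dT1 - dT2) / ln(dT1/dT2)
= (39.1 - 47.6) / ln(39.1 / 47.6) = -8.5 / -0.19671 = 43.21

43.21 degC


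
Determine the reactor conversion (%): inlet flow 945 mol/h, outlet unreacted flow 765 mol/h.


X = (F_in - F_out) / F_in * 100
Moles reacted = 945 - 765 = 180
X = 180 / 945 * 100
= 0.1905 * 100
= 19.05 %

19.05 %


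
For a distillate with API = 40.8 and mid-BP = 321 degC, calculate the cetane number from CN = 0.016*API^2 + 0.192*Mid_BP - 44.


CN = 0.016 * 40.8^2 + 0.192 * 321 - 44
CN = 26.63424 + 61.632 - 44 = 44.26624

44.26624


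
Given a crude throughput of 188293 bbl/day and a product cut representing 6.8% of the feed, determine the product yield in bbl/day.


Crude throughput = 188293 bbl/day
Fraction yield = 6.8%
yield = throughput * fraction / 100
yield = 188293 * 6.8 / 100 = 12803.924

12803.924 bbl/day


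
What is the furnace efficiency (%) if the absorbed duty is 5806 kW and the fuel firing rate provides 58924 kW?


Furnace efficiency = Q_absorbed / Q_fuel * 100
= 5806 / 58924 * 100 = 9.853

9.853 %


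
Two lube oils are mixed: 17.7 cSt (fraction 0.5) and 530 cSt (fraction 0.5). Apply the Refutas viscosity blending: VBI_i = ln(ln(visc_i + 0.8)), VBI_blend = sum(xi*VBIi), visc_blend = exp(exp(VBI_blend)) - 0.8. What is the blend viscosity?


Refutas method: VBN_i = 14.534*ln(ln(visc_i + 0.8)) + 10.975, blended linearly by mass fraction; since VBN is linear in VBI_i = ln(ln(visc_i + 0.8)) and the fractions sum to 1, blend VBI directly: visc = exp(exp(VBI_blend)) - 0.8
VBI_1 = ln(ln(17.7 + 0.8)) = 1.07082
VBI_2 = ln(ln(530 + 0.8)) = 1.83648
VBI_blend = 0.5 * 1.07082 + 0.5 * 1.83648 = 1.45365
visc_blend = exp(exp(1.45365)) - 0.8 = 71.35

71.35 cSt


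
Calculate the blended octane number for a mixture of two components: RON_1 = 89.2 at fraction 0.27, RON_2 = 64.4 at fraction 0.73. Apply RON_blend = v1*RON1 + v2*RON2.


Linear blending: RON_blend = sum(vi * RONi)
Contribution 1: 0.27 * 89.2 = 24.084
Contribution 2: 0.73 * 64.4 = 47.012
RON_blend = 24.084 + 47.012 = 71.096

71.096


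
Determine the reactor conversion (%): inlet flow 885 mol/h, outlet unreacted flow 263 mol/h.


X = (F_in - F_out) / F_in * 100
Moles reacted = 885 - 263 = 622
X = 622 / 885 * 100
= 0.7028 * 100
= 70.28 %

70.28 %


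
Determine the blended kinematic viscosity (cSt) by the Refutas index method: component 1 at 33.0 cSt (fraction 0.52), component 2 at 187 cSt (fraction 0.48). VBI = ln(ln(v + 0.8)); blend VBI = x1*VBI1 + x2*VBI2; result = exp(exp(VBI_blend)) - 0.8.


Refutas method: VBN_i = 14.534*ln(ln(visc_i + 0.8)) + 10.975, blended linearly by mass fraction; since VBN is linear in VBI_i = ln(ln(visc_i + 0.8)) and the fractions sum to 1, blend VBI directly: visc = exp(exp(VBI_blend)) - 0.8
VBI_1 = ln(ln(33.0 + 0.8)) = 1.25859
VBI_2 = ln(ln(187 + 0.8)) = 1.65544
VBI_blend = 0.52 * 1.25859 + 0.48 * 1.65544 = 1.44908
visc_blend = exp(exp(1.44908)) - 0.8 = 69.95

69.95 cSt


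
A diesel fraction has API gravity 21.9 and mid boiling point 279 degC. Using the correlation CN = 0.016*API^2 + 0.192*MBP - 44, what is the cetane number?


CN = 0.016 * 21.9^2 + 0.192 * 279 - 44
CN = 7.67376 + 53.568 - 44 = 17.24176

17.24176


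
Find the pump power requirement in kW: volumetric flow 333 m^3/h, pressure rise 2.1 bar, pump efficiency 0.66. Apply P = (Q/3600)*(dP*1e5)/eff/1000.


Q = 333 / 3600 = 0.0925 m^3/s
P = 0.0925 * (2.1 * 1e5) / 0.66 / 1000 = 29.43

29.43 kW


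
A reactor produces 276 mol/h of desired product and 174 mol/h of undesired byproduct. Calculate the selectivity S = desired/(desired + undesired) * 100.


Selectivity = desired / (desired + undesired) * 100
Total products = 276 + 174 = 450 mol/h
S = 276 / 450 * 100
= 0.6133 * 100
= 61.33 %

61.33 %


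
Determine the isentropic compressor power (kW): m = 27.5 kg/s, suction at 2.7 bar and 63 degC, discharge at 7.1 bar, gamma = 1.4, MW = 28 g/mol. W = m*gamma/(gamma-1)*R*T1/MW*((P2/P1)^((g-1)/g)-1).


Isentropic work: W = m*(gamma/(gamma-1))*(R*T1/MW)*((P2/P1)^((gamma-1)/gamma) - 1)
T1 = 63 + 273.15 = 336.15 K
Pressure ratio = 7.1 / 2.7 = 2.62963
Exponent = (1.4 - 1)/1.4 = 0.285714
(P2/P1)^exp - 1 = 2.62963^0.285714 - 1 = 0.318165
W = 27.5 * 1.4 / 0.4 * 8.314 * 336.15 / 28 * 0.318165 = 3057

3057 kW


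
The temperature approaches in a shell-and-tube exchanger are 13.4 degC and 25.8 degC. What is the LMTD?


LMTD = (dT1 - dT2) / ln(dT1/dT2)
= (13.4 - 25.8) / ln(13.4 / 25.8) = -12.4 / -0.65512 = 18.93

18.93 degC


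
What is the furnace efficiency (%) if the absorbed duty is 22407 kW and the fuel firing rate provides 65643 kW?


Furnace efficiency = Q_absorbed / Q_fuel * 100
= 22407 / 65643 * 100 = 34.13

34.13 %


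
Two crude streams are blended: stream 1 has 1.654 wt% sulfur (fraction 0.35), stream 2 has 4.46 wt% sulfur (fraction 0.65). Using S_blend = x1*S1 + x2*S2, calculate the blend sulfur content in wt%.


Linear sulfur blending: S_blend = x1*S1 + x2*S2
Contribution 1: 0.35 * 1.654 = 0.5789 wt%
Contribution 2: 0.65 * 4.46 = 2.899 wt%
S_blend = 0.5789 + 2.899 = 3.4779

3.4779 wt%


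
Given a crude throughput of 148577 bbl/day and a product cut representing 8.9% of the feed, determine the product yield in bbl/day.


Crude throughput = 148577 bbl/day
Fraction yield = 8.9%
yield = throughput * fraction / 100
yield = 148577 * 8.9 / 100 = 13223.353

13223.353 bbl/day


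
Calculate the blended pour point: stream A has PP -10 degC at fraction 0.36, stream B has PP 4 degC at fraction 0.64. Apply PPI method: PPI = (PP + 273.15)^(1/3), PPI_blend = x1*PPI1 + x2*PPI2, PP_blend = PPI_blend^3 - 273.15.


PPI_1 = (-10 + 273.15)^(1/3) = 6.408176
PPI_2 = (4 + 273.15)^(1/3) = 6.51986
PPI_blend = 0.36 * 6.408176 + 0.64 * 6.51986 = 6.479654
PP_blend = 6.479654^3 - 273.15 = 272.0542 - 273.15 = -1.1

-1.1 degC


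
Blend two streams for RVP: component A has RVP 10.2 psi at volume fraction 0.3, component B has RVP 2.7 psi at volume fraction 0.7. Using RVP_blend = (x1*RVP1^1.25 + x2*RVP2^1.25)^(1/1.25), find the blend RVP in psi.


Chevron index: RVP_blend = (sum xi*RVPi^1.25)^(1/1.25)
RVP^1.25 terms: 0.3 * 10.2^1.25 + 0.7 * 2.7^1.25 = 7.89126
RVP_blend = 7.89126^(1/1.25) = 5.221

5.221 psi


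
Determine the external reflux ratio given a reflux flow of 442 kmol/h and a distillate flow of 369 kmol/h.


Reflux ratio definition: R = L / D (liquid returned / distillate withdrawn)
L = 442 kmol/h, D = 369 kmol/h
R = 442 / 369 = 1.198

1.198


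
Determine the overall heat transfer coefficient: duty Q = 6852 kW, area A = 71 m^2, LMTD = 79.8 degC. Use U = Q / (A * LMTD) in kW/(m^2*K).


From Q = U*A*LMTD, U = Q / (A * LMTD)
U = 6852 / (71 * 79.8) = 6852 / 5665.8 = 1.209

1.209 kW/(m^2*K)


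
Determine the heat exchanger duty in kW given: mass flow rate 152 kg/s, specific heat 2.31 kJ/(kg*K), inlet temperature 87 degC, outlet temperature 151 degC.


Q = m_dot * cp * delta_T
delta_T = 151 - 87 = 64 K
Q = 152 * 2.31 * 64
= 351.12 * 64
= 22471.68 kW

22471.68 kW


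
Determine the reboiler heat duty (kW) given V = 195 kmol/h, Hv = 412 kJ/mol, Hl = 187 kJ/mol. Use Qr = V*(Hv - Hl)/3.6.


Qr = 195 * (412 - 187) / 3.6 = 195 * 225 / 3.6 = 12190

12190 kW


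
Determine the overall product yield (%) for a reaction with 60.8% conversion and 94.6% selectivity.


Overall yield = conversion (%) * selectivity (%) / 100
Conversion = 60.8%, Selectivity = 94.6%
Y = 60.8 * 94.6 / 100
= 57.5168 %

57.5168 %


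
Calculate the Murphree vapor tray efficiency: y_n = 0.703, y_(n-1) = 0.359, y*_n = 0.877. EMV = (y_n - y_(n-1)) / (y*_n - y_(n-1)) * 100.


Murphree vapor efficiency: EMV = (y_n - y_(n-1)) / (y*_n - y_(n-1)) * 100
EMV = (0.703 - 0.359) / (0.877 - 0.359) * 100 = 0.344 / 0.518 * 100 = 66.41

66.41 %


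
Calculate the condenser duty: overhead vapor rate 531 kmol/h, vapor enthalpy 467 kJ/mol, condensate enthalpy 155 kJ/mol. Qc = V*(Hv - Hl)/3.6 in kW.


Qc = 531 * (467 - 155) / 3.6 = 531 * 312 / 3.6 = 46020

46020 kW


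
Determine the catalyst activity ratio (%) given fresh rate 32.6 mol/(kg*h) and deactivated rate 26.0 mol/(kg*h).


Activity (%) = (rate_used / rate_fresh) * 100
rate_used = 26.0, rate_fresh = 32.6
= (26.0 / 32.6) * 100
= 0.7975 * 100 = 79.75

79.75 %


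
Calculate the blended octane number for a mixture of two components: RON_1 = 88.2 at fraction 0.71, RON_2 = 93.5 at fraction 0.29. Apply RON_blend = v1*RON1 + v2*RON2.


Linear blending: RON_blend = sum(vi * RONi)
Contribution 1: 0.71 * 88.2 = 62.622
Contribution 2: 0.29 * 93.5 = 27.115
RON_blend = 62.622 + 27.115 = 89.737

89.737


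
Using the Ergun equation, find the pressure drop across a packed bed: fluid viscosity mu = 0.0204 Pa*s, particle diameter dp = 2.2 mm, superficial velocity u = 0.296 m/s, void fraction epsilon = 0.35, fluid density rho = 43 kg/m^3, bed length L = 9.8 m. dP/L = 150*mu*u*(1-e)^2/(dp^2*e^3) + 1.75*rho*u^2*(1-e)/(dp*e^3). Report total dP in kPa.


dp = 2.2 mm = 0.0022 m
Viscous term = 150*0.0204*0.296*(1-0.35)^2 / (0.0022^2*0.35^3) = 1844130
Inertial term = 1.75*43*0.296^2*(1-0.35) / (0.0022*0.35^3) = 45433.5
dP/L = 1844130 + 45433.5 = 1889560 Pa/m
dP = 1889560 * 9.8 / 1000 = 18520 kPa

18520 kPa


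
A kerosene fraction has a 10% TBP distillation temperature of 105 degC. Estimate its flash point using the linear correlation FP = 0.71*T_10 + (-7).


FP = 0.71 * 105 + (-7) = 67.55

67.55 degC


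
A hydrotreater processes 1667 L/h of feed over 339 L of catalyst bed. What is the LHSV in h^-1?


LHSV = volumetric feed rate / catalyst volume
= 1667 L/h / 339 L
= 4.917 h^-1

4.917 h^-1


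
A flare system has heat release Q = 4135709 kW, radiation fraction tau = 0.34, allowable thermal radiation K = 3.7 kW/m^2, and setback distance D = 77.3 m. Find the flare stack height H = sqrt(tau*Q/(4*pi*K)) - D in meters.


tau*Q/(4*pi*K) = 0.34 * 4135709 / (4 * pi * 3.7) = 30242.5
sqrt(30242.5) = 173.904
H = 173.904 - 77.3 = 96.60

96.60 m


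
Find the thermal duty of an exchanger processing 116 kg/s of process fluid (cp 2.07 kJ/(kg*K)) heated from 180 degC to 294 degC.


Q = m_dot * cp * delta_T
delta_T = 294 - 180 = 114 K
Q = 116 * 2.07 * 114
= 240.12 * 114
= 27373.68 kW

27373.68 kW


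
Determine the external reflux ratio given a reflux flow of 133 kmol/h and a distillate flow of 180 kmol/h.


Reflux ratio definition: R = L / D (liquid returned / distillate withdrawn)
L = 133 kmol/h, D = 180 kmol/h
R = 133 / 180 = 0.7389

0.7389


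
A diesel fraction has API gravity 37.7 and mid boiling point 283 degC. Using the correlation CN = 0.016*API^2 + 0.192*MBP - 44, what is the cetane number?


CN = 0.016 * 37.7^2 + 0.192 * 283 - 44
CN = 22.74064 + 54.336 - 44 = 33.07664

33.07664


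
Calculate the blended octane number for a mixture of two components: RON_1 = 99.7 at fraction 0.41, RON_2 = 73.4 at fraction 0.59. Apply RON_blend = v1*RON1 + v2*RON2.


Linear blending: RON_blend = sum(vi * RONi)
Contribution 1: 0.41 * 99.7 = 40.877
Contribution 2: 0.59 * 73.4 = 43.306
RON_blend = 40.877 + 43.306 = 84.183

84.183


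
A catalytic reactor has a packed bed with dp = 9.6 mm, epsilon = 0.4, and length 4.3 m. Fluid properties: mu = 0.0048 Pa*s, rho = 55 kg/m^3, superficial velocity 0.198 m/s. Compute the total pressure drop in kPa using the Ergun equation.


dp = 9.6 mm = 0.0096 m
Viscous term = 150*0.0048*0.198*(1-0.4)^2 / (0.0096^2*0.4^3) = 8701.17
Inertial term = 1.75*55*0.198^2*(1-0.4) / (0.0096*0.4^3) = 3684.95
dP/L = 8701.17 + 3684.95 = 12386.1 Pa/m
dP = 12386.1 * 4.3 / 1000 = 53.26 kPa

53.26 kPa


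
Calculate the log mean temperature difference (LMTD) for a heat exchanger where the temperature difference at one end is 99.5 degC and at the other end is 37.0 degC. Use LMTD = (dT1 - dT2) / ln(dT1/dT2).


LMTD = (dT1 - dT2) / ln(dT1/dT2)
= (99.5 - 37.0) / ln(99.5 / 37.0) = 62.5 / 0.98924 = 63.18

63.18 degC


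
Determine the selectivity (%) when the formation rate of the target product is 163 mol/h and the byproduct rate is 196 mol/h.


Selectivity = desired / (desired + undesired) * 100
Total products = 163 + 196 = 359 mol/h
S = 163 / 359 * 100
= 0.4540 * 100
= 45.40 %

45.40 %
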